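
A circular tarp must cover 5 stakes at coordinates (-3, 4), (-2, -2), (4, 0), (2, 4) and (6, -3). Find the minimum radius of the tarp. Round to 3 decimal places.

5.701

By Welzl's lemma the MEC is supported by two points (diametrically opposite) or three points (on a circumcircle).
The farthest pair is (-3, 4)–(6, -3) with squared distance 130. The circle on this segment as diameter has centre (1.5, 0.5) and r² = 130/4 = 32.5.
Check (-2, -2): distance² to centre = 18.5 ≤ 32.5, so it lies inside.
All remaining points lie in this disk, and no smaller disk contains both endpoints, so this is the minimum enclosing circle.
r = √(32.5) ≈ 5.701.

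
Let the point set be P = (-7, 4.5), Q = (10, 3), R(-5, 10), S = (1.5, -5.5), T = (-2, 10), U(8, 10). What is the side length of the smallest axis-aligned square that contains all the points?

17

The bounding box has width 17 and height 15.5.
An axis-aligned square enclosing the set must have side ≥ max(width, height).
So the minimum side is max(17, 15.5) = 17.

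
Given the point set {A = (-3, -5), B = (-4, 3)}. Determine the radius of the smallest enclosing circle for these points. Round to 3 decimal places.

The smallest circle enclosing two points has them as diameter endpoints.
Centre = midpoint = (-3.5, -1); r² = |AB|²/4 = 65/4 = 16.25.
r = √(16.25) ≈ 4.031.

4.031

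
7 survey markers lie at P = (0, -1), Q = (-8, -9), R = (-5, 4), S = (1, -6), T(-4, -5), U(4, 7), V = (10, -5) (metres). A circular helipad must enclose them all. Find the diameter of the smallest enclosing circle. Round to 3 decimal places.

20.616

The minimum enclosing circle is determined by three boundary points: Q, U, V.
Their circumcentre is (0, -2.5) with r² = 106.25.
The farthest remaining point R is at distance² 67.25 ≤ 106.25.
Diameter = 2r = 2√(106.25) ≈ 20.616.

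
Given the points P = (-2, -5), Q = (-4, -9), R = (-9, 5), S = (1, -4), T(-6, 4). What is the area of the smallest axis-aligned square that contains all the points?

The bounding box has width 10 and height 14.
An axis-aligned square enclosing the set must have side ≥ max(width, height).
So the minimum side is max(10, 14) = 14.
Area = 14² = 196.

196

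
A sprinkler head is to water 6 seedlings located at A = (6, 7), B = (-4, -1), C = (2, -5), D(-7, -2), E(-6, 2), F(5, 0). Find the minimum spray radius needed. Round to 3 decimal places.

The minimum enclosing circle of a finite set is fixed by two of the points (as a diameter) or three (as a circumcircle).
The farthest pair is A–D with squared distance 250. The circle on this segment as diameter has centre (-0.5, 2.5) and r² = 250/4 = 62.5.
Check B: distance² to centre = 24.5 ≤ 62.5, so it lies inside.
All remaining points lie in this disk, and no smaller disk contains both endpoints, so this is the minimum enclosing circle.
r = √(62.5) ≈ 7.906.

7.906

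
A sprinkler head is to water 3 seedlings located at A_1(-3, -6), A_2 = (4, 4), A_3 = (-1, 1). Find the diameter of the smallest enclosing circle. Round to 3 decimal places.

12.207

Side lengths²: A_1A_2² = 149, A_1A_3² = 53, A_2A_3² = 34.
Since A_1A_2² = 149 ≥ 53 + 34 = 87, the angle opposite A_1A_2 is not acute, so the smallest enclosing circle has A_1A_2 as diameter.
Centre = midpoint of A_1A_2 = (0.5, -1), r² = 149/4 = 37.25.
Diameter = 2r = 2√(37.25) ≈ 12.207.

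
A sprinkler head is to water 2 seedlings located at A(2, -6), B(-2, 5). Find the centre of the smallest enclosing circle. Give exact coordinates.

The smallest circle enclosing two points has them as diameter endpoints.
Centre = midpoint = (0, -0.5); r² = |AB|²/4 = 137/4 = 34.25.
Centre = (0, -0.5).

(0, -0.5)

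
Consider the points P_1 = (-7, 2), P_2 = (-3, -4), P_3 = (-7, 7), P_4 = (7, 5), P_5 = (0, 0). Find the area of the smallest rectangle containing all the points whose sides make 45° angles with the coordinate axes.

152

In coordinates u = x + y, v = x − y the rectangle is axis-aligned; the map (x,y)→(u,v) scales areas by 2.
u-values: -5, -7, 0, 12, 0; range = 12 − (-7) = 19.
v-values: -9, 1, -14, 2, 0; range = 2 − (-14) = 16.
Area = (19 × 16) / 2 = 152.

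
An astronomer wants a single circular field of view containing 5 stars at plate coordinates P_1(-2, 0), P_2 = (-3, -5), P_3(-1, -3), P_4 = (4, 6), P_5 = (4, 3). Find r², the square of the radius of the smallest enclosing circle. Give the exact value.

The minimum enclosing circle of a finite set is fixed by two of the points (as a diameter) or three (as a circumcircle).
The farthest pair is P_2–P_4 with squared distance 170. The circle on this segment as diameter has centre (0.5, 0.5) and r² = 170/4 = 42.5.
Check P_1: distance² to centre = 6.5 ≤ 42.5, so it lies inside.
All remaining points lie in this disk, and no smaller disk contains both endpoints, so this is the minimum enclosing circle.

42.5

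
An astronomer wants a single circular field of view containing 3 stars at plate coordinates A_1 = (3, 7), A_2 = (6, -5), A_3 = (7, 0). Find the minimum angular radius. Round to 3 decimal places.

Side lengths²: A_1A_2² = 153, A_1A_3² = 65, A_2A_3² = 26.
Since A_1A_2² = 153 ≥ 65 + 26 = 91, the angle opposite A_1A_2 is not acute, so the smallest enclosing circle has A_1A_2 as diameter.
Centre = midpoint of A_1A_2 = (4.5, 1), r² = 153/4 = 38.25.
r = √(38.25) ≈ 6.185.

6.185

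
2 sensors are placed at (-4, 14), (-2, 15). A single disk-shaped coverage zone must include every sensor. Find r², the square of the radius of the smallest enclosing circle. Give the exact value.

1.25

The smallest circle enclosing two points has them as diameter endpoints.
Centre = midpoint = (-3, 14.5); r² = |(-4, 14)−(-2, 15)|²/4 = 5/4 = 1.25.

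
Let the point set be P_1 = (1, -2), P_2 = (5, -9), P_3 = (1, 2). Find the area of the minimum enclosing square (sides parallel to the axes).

121

The bounding box has width 4 and height 11.
An axis-aligned square enclosing the set must have side ≥ max(width, height).
So the minimum side is max(4, 11) = 11.
Area = 11² = 121.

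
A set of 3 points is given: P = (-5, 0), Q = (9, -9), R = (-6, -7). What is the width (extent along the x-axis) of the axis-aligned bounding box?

15

max x = 9, min x = -6, so width = 15.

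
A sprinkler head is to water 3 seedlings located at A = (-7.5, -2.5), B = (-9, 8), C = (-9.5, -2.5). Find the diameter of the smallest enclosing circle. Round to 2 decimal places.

Side lengths²: AB² = 112.5, AC² = 4, BC² = 110.5.
Since AB² = 112.5 < 110.5 + 4 = 114.5, the triangle is acute, so the smallest enclosing circle is the circumcircle.
Circumcentre = (-8.5, 19/7), r² = 5525/196.
Diameter = 2r = 2√(5525/196) ≈ 10.62.

10.62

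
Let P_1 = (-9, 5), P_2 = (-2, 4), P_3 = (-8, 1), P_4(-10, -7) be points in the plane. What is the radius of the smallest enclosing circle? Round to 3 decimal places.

6.812

By Welzl's lemma the MEC is supported by two points (diametrically opposite) or three points (on a circumcircle).
The minimum enclosing circle is determined by three boundary points: P_1, P_2, P_4.
Their circumcentre is (-215/34, -43/34) with r² = 26825/578.
The farthest remaining point P_3 is at distance² 4589/578 ≤ 26825/578.
r = √(26825/578) ≈ 6.812.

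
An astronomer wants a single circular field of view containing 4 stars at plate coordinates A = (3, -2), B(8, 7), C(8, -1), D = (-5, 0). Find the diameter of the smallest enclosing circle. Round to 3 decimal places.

14.808

By Welzl's lemma the MEC is supported by two points (diametrically opposite) or three points (on a circumcircle).
The minimum enclosing circle is determined by three boundary points: B, C, D.
Their circumcentre is (23/13, 3) with r² = 9265/169.
The farthest remaining point A is at distance² 4481/169 ≤ 9265/169.
Diameter = 2r = 2√(9265/169) ≈ 14.808.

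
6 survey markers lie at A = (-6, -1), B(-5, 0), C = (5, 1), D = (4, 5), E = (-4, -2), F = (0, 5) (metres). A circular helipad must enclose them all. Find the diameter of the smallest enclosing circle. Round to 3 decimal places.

11.687

By Welzl's lemma the MEC is supported by two points (diametrically opposite) or three points (on a circumcircle).
The minimum enclosing circle is determined by three boundary points: A, C, D.
Their circumcentre is (-37/46, 77/46) with r² = 36125/1058.
The farthest remaining point E is at distance² 25085/1058 ≤ 36125/1058.
Diameter = 2r = 2√(36125/1058) ≈ 11.687.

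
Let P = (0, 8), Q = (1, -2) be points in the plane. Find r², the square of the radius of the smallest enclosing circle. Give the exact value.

25.25

The smallest circle enclosing two points has them as diameter endpoints.
Centre = midpoint = (0.5, 3); r² = |PQ|²/4 = 101/4 = 25.25.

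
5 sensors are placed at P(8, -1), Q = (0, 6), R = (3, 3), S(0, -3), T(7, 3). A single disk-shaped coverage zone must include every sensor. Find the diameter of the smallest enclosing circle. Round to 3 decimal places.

The minimum enclosing circle of a finite set is fixed by two of the points (as a diameter) or three (as a circumcircle).
The minimum enclosing circle is determined by three boundary points: P, Q, S.
Their circumcentre is (3.125, 1.5) with r² = 30.015625.
The farthest remaining point T is at distance² 17.265625 ≤ 30.015625.
Diameter = 2r = 2√(30.015625) ≈ 10.957.

10.957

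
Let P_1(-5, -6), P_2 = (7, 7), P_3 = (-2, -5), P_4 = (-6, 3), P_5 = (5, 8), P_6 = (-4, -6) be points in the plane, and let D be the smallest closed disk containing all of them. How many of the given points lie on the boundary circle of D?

The farthest pair is P_1–P_2 with squared distance 313. The circle on this segment as diameter has centre (1, 0.5) and r² = 313/4 = 78.25.
Check P_3: distance² to centre = 39.25 ≤ 78.25, so it lies inside.
All remaining points lie in this disk, and no smaller disk contains both endpoints, so this is the minimum enclosing circle.
The points at distance exactly r from the centre are P_1, P_2 — 2 points.

2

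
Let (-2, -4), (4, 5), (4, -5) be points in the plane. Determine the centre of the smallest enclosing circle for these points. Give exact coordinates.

Call the three points A, B, C in the order given.
Side lengths²: AB² = 117, AC² = 37, BC² = 100.
Since AB² = 117 < 100 + 37 = 137, the triangle is acute, so the smallest enclosing circle is the circumcircle.
Circumcentre = (1.75, 0), r² = 30.0625.
Centre = (1.75, 0).

(1.75, 0)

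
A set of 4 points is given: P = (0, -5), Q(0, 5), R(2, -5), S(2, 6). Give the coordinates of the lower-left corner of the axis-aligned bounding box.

x-range [0, 2], y-range [-5, 6].
The lower-left corner is (0, -5).

(0, -5)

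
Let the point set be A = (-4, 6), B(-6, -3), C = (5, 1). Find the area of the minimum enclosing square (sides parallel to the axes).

121

The bounding box has width 11 and height 9.
An axis-aligned square enclosing the set must have side ≥ max(width, height).
So the minimum side is max(11, 9) = 11.
Area = 11² = 121.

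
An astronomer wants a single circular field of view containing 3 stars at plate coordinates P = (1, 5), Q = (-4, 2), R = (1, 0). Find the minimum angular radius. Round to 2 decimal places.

Side lengths²: PQ² = 34, PR² = 25, QR² = 29.
Since PQ² = 34 < 29 + 25 = 54, the triangle is acute, so the smallest enclosing circle is the circumcircle.
Circumcentre = (-0.9, 2.5), r² = 9.86.
r = √(9.86) ≈ 3.14.

3.14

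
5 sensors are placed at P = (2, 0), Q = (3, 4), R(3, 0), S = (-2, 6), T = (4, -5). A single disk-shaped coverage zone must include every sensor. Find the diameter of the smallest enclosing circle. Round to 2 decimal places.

A smallest enclosing disk is always determined by at most three of the input points on its boundary.
The farthest pair is S–T with squared distance 157. The circle on this segment as diameter has centre (1, 0.5) and r² = 157/4 = 39.25.
Check P: distance² to centre = 1.25 ≤ 39.25, so it lies inside.
All remaining points lie in this disk, and no smaller disk contains both endpoints, so this is the minimum enclosing circle.
Diameter = 2r = 2√(39.25) ≈ 12.53.

12.53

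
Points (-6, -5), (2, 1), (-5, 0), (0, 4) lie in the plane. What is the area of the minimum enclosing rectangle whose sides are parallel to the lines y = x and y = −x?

45

In coordinates u = x + y, v = x − y the rectangle is axis-aligned; the map (x,y)→(u,v) scales areas by 2.
u-values: -11, 3, -5, 4; range = 4 − (-11) = 15.
v-values: -1, 1, -5, -4; range = 1 − (-5) = 6.
Area = (15 × 6) / 2 = 45.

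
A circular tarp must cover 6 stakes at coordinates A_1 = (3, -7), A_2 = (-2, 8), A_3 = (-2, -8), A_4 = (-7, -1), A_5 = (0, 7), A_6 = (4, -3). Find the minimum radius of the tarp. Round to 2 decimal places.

8.06

The minimum enclosing circle of a finite set is fixed by two of the points (as a diameter) or three (as a circumcircle).
The minimum enclosing circle is determined by three boundary points: A_1, A_2, A_3.
Their circumcentre is (-1, 0) with r² = 65.
The farthest remaining point A_5 is at distance² 50 ≤ 65.
r = √65 ≈ 8.06.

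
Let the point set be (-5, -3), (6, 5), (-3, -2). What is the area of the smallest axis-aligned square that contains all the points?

The bounding box has width 11 and height 8.
An axis-aligned square enclosing the set must have side ≥ max(width, height).
So the minimum side is max(11, 8) = 11.
Area = 11² = 121.

121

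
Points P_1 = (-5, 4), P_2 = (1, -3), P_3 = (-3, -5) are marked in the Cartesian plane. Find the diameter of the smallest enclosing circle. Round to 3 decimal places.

9.503

Side lengths²: P_1P_2² = 85, P_1P_3² = 85, P_2P_3² = 20.
Since P_1P_3² = 85 < 85 + 20 = 105, the triangle is acute, so the smallest enclosing circle is the circumcircle.
Circumcentre = (-2.875, -0.25), r² = 22.578125.
Diameter = 2r = 2√(22.578125) ≈ 9.503.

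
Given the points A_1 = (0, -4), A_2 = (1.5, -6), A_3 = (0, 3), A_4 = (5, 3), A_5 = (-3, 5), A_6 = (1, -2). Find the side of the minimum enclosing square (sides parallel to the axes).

The bounding box has width 8 and height 11.
An axis-aligned square enclosing the set must have side ≥ max(width, height).
So the minimum side is max(8, 11) = 11.

11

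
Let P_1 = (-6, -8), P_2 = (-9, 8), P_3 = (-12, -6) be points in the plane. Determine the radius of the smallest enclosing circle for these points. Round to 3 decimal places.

8.139

Side lengths²: P_1P_2² = 265, P_1P_3² = 40, P_2P_3² = 205.
Since P_1P_2² = 265 ≥ 205 + 40 = 245, the angle opposite P_1P_2 is not acute, so the smallest enclosing circle has P_1P_2 as diameter.
Centre = midpoint of P_1P_2 = (-7.5, 0), r² = 265/4 = 66.25.
r = √(66.25) ≈ 8.139.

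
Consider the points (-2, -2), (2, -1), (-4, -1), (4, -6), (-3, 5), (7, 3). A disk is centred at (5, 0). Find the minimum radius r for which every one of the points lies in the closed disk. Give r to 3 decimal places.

9.434

The required radius is the distance from (5, 0) to the farthest point.
Squared distances: 53, 10, 82, 37, 89, 13.
Maximum is 89, attained at (-3, 5).
r = √89 ≈ 9.434.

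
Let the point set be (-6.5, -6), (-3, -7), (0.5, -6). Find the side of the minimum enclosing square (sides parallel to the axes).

7

The bounding box has width 7 and height 1.
An axis-aligned square enclosing the set must have side ≥ max(width, height).
So the minimum side is max(7, 1) = 7.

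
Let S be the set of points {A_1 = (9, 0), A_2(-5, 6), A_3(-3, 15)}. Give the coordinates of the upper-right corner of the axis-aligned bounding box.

x-range [-5, 9], y-range [0, 15].
The upper-right corner is (9, 15).

(9, 15)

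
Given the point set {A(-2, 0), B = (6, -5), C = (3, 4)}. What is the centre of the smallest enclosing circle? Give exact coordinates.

Side lengths²: AB² = 89, AC² = 41, BC² = 90.
Since BC² = 90 < 89 + 41 = 130, the triangle is acute, so the smallest enclosing circle is the circumcircle.
Circumcentre = (111/38, -39/38), r² = 18245/722.
Centre = (111/38, -39/38).

(111/38, -39/38)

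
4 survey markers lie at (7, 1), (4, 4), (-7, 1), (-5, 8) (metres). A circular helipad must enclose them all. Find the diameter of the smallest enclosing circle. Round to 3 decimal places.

14.448

A smallest enclosing disk is always determined by at most three of the input points on its boundary.
The minimum enclosing circle is determined by three boundary points: (7, 1), (-7, 1), (-5, 8).
Their circumcentre is (0, 39/14) with r² = 10229/196.
The farthest remaining point (4, 4) is at distance² 3425/196 ≤ 10229/196.
Diameter = 2r = 2√(10229/196) ≈ 14.448.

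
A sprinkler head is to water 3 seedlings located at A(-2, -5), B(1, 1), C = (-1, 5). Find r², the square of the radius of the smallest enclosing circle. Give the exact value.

Side lengths²: AB² = 45, AC² = 101, BC² = 20.
Since AC² = 101 ≥ 45 + 20 = 65, the angle opposite AC is not acute, so the smallest enclosing circle has AC as diameter.
Centre = midpoint of AC = (-1.5, 0), r² = 101/4 = 25.25.

25.25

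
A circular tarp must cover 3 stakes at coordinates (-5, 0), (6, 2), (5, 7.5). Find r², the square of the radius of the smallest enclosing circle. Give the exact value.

Call the three points A, B, C in the order given.
Side lengths²: AB² = 125, AC² = 156.25, BC² = 31.25.
Since AC² = 156.25 ≥ 125 + 31.25 = 156.25, the angle opposite AC is not acute, so the smallest enclosing circle has AC as diameter.
Centre = midpoint of AC = (0, 3.75), r² = 156.25/4 = 39.0625.

39.0625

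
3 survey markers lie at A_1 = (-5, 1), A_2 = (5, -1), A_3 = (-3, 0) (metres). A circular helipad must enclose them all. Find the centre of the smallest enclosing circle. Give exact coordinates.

Side lengths²: A_1A_2² = 104, A_1A_3² = 5, A_2A_3² = 65.
Since A_1A_2² = 104 ≥ 65 + 5 = 70, the angle opposite A_1A_2 is not acute, so the smallest enclosing circle has A_1A_2 as diameter.
Centre = midpoint of A_1A_2 = (0, 0), r² = 104/4 = 26.
Centre = (0, 0).

(0, 0)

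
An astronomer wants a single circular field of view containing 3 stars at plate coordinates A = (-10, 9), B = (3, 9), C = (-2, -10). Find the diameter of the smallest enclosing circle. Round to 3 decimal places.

Side lengths²: AB² = 169, AC² = 425, BC² = 386.
Since AC² = 425 < 386 + 169 = 555, the triangle is acute, so the smallest enclosing circle is the circumcircle.
Circumcentre = (-3.5, 21/38), r² = 82025/722.
Diameter = 2r = 2√(82025/722) ≈ 21.317.

21.317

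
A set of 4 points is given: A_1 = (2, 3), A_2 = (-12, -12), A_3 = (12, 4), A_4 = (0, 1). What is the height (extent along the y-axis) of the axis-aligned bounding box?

16

max y = 4, min y = -12, so height = 16.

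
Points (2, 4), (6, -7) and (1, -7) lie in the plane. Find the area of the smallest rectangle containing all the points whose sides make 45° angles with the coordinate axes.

90

In coordinates u = x + y, v = x − y the rectangle is axis-aligned; the map (x,y)→(u,v) scales areas by 2.
u-values: 6, -1, -6; range = 6 − (-6) = 12.
v-values: -2, 13, 8; range = 13 − (-2) = 15.
Area = (12 × 15) / 2 = 90.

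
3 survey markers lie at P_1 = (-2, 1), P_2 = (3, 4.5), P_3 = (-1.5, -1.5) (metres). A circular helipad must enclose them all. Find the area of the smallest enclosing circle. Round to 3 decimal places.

44.179

Side lengths²: P_1P_2² = 37.25, P_1P_3² = 6.5, P_2P_3² = 56.25.
Since P_2P_3² = 56.25 ≥ 37.25 + 6.5 = 43.75, the angle opposite P_2P_3 is not acute, so the smallest enclosing circle has P_2P_3 as diameter.
Centre = midpoint of P_2P_3 = (0.75, 1.5), r² = 56.25/4 = 14.0625.
Area = π·r² = π·14.0625 ≈ 44.179.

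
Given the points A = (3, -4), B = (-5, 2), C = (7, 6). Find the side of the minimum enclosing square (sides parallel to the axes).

12

The bounding box has width 12 and height 10.
An axis-aligned square enclosing the set must have side ≥ max(width, height).
So the minimum side is max(12, 10) = 12.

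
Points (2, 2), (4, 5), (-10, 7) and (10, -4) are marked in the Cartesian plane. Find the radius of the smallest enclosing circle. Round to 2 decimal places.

The farthest pair is (-10, 7)–(10, -4) with squared distance 521. The circle on this segment as diameter has centre (0, 1.5) and r² = 521/4 = 130.25.
Check (2, 2): distance² to centre = 4.25 ≤ 130.25, so it lies inside.
All remaining points lie in this disk, and no smaller disk contains both endpoints, so this is the minimum enclosing circle.
r = √(130.25) ≈ 11.41.

11.41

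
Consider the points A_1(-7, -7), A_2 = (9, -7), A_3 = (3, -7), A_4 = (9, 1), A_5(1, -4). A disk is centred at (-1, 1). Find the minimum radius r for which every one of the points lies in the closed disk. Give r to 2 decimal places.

The required radius is the distance from (-1, 1) to the farthest point.
Squared distances: 100, 164, 80, 100, 29.
Maximum is 164, attained at A_2.
r = √164 ≈ 12.81.

12.81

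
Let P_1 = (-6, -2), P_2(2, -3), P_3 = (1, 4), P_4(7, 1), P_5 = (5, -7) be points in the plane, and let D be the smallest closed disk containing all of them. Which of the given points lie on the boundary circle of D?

A smallest enclosing disk is always determined by at most three of the input points on its boundary.
The minimum enclosing circle is determined by three boundary points: P_1, P_4, P_5.
Their circumcentre is (38/49, -83/49) with r² = 110449/2401.
The farthest remaining point P_3 is at distance² 77962/2401 ≤ 110449/2401.
The points at distance exactly r from the centre are P_1, P_4, P_5 — 3 points.

P_1, P_4, P_5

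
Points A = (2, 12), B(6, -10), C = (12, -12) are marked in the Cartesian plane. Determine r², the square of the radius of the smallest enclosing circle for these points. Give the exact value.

Side lengths²: AB² = 500, AC² = 676, BC² = 40.
Since AC² = 676 ≥ 500 + 40 = 540, the angle opposite AC is not acute, so the smallest enclosing circle has AC as diameter.
Centre = midpoint of AC = (7, 0), r² = 676/4 = 169.

169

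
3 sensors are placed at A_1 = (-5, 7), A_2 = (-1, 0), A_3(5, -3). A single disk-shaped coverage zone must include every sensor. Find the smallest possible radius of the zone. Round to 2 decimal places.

7.07

Side lengths²: A_1A_2² = 65, A_1A_3² = 200, A_2A_3² = 45.
Since A_1A_3² = 200 ≥ 65 + 45 = 110, the angle opposite A_1A_3 is not acute, so the smallest enclosing circle has A_1A_3 as diameter.
Centre = midpoint of A_1A_3 = (0, 2), r² = 200/4 = 50.
r = √50 ≈ 7.07.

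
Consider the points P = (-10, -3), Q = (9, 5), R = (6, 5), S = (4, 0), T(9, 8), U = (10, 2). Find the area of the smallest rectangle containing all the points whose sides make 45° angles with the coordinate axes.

In coordinates u = x + y, v = x − y the rectangle is axis-aligned; the map (x,y)→(u,v) scales areas by 2.
u-values: -13, 14, 11, 4, 17, 12; range = 17 − (-13) = 30.
v-values: -7, 4, 1, 4, 1, 8; range = 8 − (-7) = 15.
Area = (30 × 15) / 2 = 225.

225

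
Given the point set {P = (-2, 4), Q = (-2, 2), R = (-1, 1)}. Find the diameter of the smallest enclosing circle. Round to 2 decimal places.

3.16

Side lengths²: PQ² = 4, PR² = 10, QR² = 2.
Since PR² = 10 ≥ 4 + 2 = 6, the angle opposite PR is not acute, so the smallest enclosing circle has PR as diameter.
Centre = midpoint of PR = (-1.5, 2.5), r² = 10/4 = 2.5.
Diameter = 2r = 2√(2.5) ≈ 3.16.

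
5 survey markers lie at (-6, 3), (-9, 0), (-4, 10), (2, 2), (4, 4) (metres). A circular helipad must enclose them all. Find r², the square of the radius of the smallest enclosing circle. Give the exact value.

23125/484

By Welzl's lemma the MEC is supported by two points (diametrically opposite) or three points (on a circumcircle).
The minimum enclosing circle is determined by three boundary points: (-9, 0), (-4, 10), (4, 4).
Their circumcentre is (-63/22, 35/11) with r² = 23125/484.
The farthest remaining point (2, 2) is at distance² 12125/484 ≤ 23125/484.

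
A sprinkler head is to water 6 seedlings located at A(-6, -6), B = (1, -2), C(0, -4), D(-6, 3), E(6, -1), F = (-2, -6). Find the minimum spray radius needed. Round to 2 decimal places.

6.85

A smallest enclosing disk is always determined by at most three of the input points on its boundary.
The minimum enclosing circle is determined by three boundary points: A, D, E.
Their circumcentre is (-5/6, -1.5) with r² = 845/18.
The farthest remaining point F is at distance² 389/18 ≤ 845/18.
r = √(845/18) ≈ 6.85.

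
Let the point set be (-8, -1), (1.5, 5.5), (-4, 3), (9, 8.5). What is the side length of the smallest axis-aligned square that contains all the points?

The bounding box has width 17 and height 9.5.
An axis-aligned square enclosing the set must have side ≥ max(width, height).
So the minimum side is max(17, 9.5) = 17.

17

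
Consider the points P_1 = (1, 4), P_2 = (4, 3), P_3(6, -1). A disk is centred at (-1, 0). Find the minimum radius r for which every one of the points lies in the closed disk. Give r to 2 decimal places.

The required radius is the distance from (-1, 0) to the farthest point.
Squared distances: 20, 34, 50.
Maximum is 50, attained at P_3.
r = √50 ≈ 7.07.

7.07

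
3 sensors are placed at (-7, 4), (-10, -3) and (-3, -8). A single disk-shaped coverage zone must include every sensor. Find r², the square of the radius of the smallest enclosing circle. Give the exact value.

40

Call the three points A, B, C in the order given.
Side lengths²: AB² = 58, AC² = 160, BC² = 74.
Since AC² = 160 ≥ 74 + 58 = 132, the angle opposite AC is not acute, so the smallest enclosing circle has AC as diameter.
Centre = midpoint of AC = (-5, -2), r² = 160/4 = 40.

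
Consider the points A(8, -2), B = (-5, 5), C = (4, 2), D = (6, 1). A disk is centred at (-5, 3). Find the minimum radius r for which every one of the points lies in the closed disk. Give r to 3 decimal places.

The required radius is the distance from (-5, 3) to the farthest point.
Squared distances: 194, 4, 82, 125.
Maximum is 194, attained at A.
r = √194 ≈ 13.928.

13.928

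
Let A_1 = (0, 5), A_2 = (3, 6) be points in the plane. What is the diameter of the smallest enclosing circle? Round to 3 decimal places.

The smallest circle enclosing two points has them as diameter endpoints.
Centre = midpoint = (1.5, 5.5); r² = |A_1A_2|²/4 = 10/4 = 2.5.
Diameter = 2r = 2√(2.5) ≈ 3.162.

3.162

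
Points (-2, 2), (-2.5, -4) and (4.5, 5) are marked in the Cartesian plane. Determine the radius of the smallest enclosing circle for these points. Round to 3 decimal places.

5.701

Call the three points A, B, C in the order given.
Side lengths²: AB² = 36.25, AC² = 51.25, BC² = 130.
Since BC² = 130 ≥ 51.25 + 36.25 = 87.5, the angle opposite BC is not acute, so the smallest enclosing circle has BC as diameter.
Centre = midpoint of BC = (1, 0.5), r² = 130/4 = 32.5.
r = √(32.5) ≈ 5.701.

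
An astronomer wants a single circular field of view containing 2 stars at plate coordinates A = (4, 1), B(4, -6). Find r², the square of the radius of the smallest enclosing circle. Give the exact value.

The smallest circle enclosing two points has them as diameter endpoints.
Centre = midpoint = (4, -2.5); r² = |AB|²/4 = 49/4 = 12.25.

12.25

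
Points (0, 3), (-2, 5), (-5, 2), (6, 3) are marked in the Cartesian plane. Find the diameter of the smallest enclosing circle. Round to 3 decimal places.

11.045

By Welzl's lemma the MEC is supported by two points (diametrically opposite) or three points (on a circumcircle).
The farthest pair is (-5, 2)–(6, 3) with squared distance 122. The circle on this segment as diameter has centre (0.5, 2.5) and r² = 122/4 = 30.5.
Check (0, 3): distance² to centre = 0.5 ≤ 30.5, so it lies inside.
All remaining points lie in this disk, and no smaller disk contains both endpoints, so this is the minimum enclosing circle.
Diameter = 2r = 2√(30.5) ≈ 11.045.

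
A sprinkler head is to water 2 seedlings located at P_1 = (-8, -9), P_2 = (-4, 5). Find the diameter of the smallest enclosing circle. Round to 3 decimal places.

14.560

The smallest circle enclosing two points has them as diameter endpoints.
Centre = midpoint = (-6, -2); r² = |P_1P_2|²/4 = 212/4 = 53.
Diameter = 2r = 2√53 ≈ 14.560.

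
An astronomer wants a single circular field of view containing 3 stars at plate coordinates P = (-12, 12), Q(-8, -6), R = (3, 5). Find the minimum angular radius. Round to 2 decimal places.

9.81

Side lengths²: PQ² = 340, PR² = 274, QR² = 242.
Since PQ² = 340 < 274 + 242 = 516, the triangle is acute, so the smallest enclosing circle is the circumcircle.
Circumcentre = (-74/11, 41/11), r² = 11645/121.
r = √(11645/121) ≈ 9.81.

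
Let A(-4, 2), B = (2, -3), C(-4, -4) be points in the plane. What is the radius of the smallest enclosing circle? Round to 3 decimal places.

Side lengths²: AB² = 61, AC² = 36, BC² = 37.
Since AB² = 61 < 37 + 36 = 73, the triangle is acute, so the smallest enclosing circle is the circumcircle.
Circumcentre = (-17/12, -1), r² = 2257/144.
r = √(2257/144) ≈ 3.959.

3.959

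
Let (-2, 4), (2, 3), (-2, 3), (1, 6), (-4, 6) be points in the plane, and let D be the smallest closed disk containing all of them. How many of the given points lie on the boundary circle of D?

2

A smallest enclosing disk is always determined by at most three of the input points on its boundary.
The farthest pair is (2, 3)–(-4, 6) with squared distance 45. The circle on this segment as diameter has centre (-1, 4.5) and r² = 45/4 = 11.25.
Check (-2, 4): distance² to centre = 1.25 ≤ 11.25, so it lies inside.
All remaining points lie in this disk, and no smaller disk contains both endpoints, so this is the minimum enclosing circle.
The points at distance exactly r from the centre are (2, 3), (-4, 6) — 2 points.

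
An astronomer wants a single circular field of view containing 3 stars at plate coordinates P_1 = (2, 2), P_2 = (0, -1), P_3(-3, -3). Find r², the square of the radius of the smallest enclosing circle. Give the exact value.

12.5

Side lengths²: P_1P_2² = 13, P_1P_3² = 50, P_2P_3² = 13.
Since P_1P_3² = 50 ≥ 13 + 13 = 26, the angle opposite P_1P_3 is not acute, so the smallest enclosing circle has P_1P_3 as diameter.
Centre = midpoint of P_1P_3 = (-0.5, -0.5), r² = 50/4 = 12.5.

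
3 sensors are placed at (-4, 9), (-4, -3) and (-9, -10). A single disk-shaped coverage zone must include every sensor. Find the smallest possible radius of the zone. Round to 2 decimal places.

9.82

Call the three points A, B, C in the order given.
Side lengths²: AB² = 144, AC² = 386, BC² = 74.
Since AC² = 386 ≥ 144 + 74 = 218, the angle opposite AC is not acute, so the smallest enclosing circle has AC as diameter.
Centre = midpoint of AC = (-6.5, -0.5), r² = 386/4 = 96.5.
r = √(96.5) ≈ 9.82.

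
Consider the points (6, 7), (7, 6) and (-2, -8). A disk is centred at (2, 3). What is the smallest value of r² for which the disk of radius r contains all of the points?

137

The required radius is the distance from (2, 3) to the farthest point.
Squared distances: 32, 34, 137.
Maximum is 137, attained at (-2, -8).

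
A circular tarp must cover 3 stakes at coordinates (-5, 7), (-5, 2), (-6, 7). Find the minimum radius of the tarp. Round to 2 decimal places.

Call the three points A, B, C in the order given.
Side lengths²: AB² = 25, AC² = 1, BC² = 26.
Since BC² = 26 ≥ 25 + 1 = 26, the angle opposite BC is not acute, so the smallest enclosing circle has BC as diameter.
Centre = midpoint of BC = (-5.5, 4.5), r² = 26/4 = 6.5.
r = √(6.5) ≈ 2.55.

2.55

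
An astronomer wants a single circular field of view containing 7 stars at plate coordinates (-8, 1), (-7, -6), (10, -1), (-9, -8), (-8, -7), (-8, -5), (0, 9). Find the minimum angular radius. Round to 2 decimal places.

10.59

The minimum enclosing circle of a finite set is fixed by two of the points (as a diameter) or three (as a circumcircle).
The minimum enclosing circle is determined by three boundary points: (10, -1), (-9, -8), (0, 9).
Their circumcentre is (-15/26, -41/26) with r² = 37925/338.
The farthest remaining point (-8, -7) is at distance² 28565/338 ≤ 37925/338.
r = √(37925/338) ≈ 10.59.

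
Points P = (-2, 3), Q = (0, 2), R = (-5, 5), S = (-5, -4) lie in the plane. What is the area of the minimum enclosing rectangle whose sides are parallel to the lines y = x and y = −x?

49.5

In coordinates u = x + y, v = x − y the rectangle is axis-aligned; the map (x,y)→(u,v) scales areas by 2.
u-values: 1, 2, 0, -9; range = 2 − (-9) = 11.
v-values: -5, -2, -10, -1; range = -1 − (-10) = 9.
Area = (11 × 9) / 2 = 49.5.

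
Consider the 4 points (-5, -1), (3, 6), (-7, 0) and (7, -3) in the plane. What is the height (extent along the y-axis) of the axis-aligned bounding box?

max y = 6, min y = -3, so height = 9.

9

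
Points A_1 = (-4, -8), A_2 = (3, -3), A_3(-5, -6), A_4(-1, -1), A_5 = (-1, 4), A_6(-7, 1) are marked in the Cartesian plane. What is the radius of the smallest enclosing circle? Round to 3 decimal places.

6.185

The farthest pair is A_1–A_5 with squared distance 153. The circle on this segment as diameter has centre (-2.5, -2) and r² = 153/4 = 38.25.
Check A_2: distance² to centre = 31.25 ≤ 38.25, so it lies inside.
All remaining points lie in this disk, and no smaller disk contains both endpoints, so this is the minimum enclosing circle.
r = √(38.25) ≈ 6.185.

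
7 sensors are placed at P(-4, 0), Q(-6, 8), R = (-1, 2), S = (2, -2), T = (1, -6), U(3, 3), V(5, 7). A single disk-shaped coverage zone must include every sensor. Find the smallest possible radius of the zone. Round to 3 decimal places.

7.998

The minimum enclosing circle of a finite set is fixed by two of the points (as a diameter) or three (as a circumcircle).
The minimum enclosing circle is determined by three boundary points: Q, T, V.
Their circumcentre is (-43/42, 73/42) with r² = 56425/882.
The farthest remaining point S is at distance² 20389/882 ≤ 56425/882.
r = √(56425/882) ≈ 7.998.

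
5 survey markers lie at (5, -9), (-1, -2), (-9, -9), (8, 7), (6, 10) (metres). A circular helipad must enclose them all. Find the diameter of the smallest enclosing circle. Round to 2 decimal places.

By Welzl's lemma the MEC is supported by two points (diametrically opposite) or three points (on a circumcircle).
The farthest pair is (-9, -9)–(6, 10) with squared distance 586. The circle on this segment as diameter has centre (-1.5, 0.5) and r² = 586/4 = 146.5.
Check (5, -9): distance² to centre = 132.5 ≤ 146.5, so it lies inside.
All remaining points lie in this disk, and no smaller disk contains both endpoints, so this is the minimum enclosing circle.
Diameter = 2r = 2√(146.5) ≈ 24.21.

24.21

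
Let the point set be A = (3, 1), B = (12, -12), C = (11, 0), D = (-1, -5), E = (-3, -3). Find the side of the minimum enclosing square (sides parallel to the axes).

The bounding box has width 15 and height 13.
An axis-aligned square enclosing the set must have side ≥ max(width, height).
So the minimum side is max(15, 13) = 15.

15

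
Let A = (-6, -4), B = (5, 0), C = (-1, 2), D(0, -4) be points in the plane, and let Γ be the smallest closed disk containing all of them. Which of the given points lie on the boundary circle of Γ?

A, B

A smallest enclosing disk is always determined by at most three of the input points on its boundary.
The farthest pair is A–B with squared distance 137. The circle on this segment as diameter has centre (-0.5, -2) and r² = 137/4 = 34.25.
Check C: distance² to centre = 16.25 ≤ 34.25, so it lies inside.
All remaining points lie in this disk, and no smaller disk contains both endpoints, so this is the minimum enclosing circle.
The points at distance exactly r from the centre are A, B — 2 points.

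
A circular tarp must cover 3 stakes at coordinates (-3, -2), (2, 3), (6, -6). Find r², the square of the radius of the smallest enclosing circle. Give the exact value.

Call the three points A, B, C in the order given.
Side lengths²: AB² = 50, AC² = 97, BC² = 97.
Since BC² = 97 < 97 + 50 = 147, the triangle is acute, so the smallest enclosing circle is the circumcircle.
Circumcentre = (59/26, -59/26), r² = 9409/338.

9409/338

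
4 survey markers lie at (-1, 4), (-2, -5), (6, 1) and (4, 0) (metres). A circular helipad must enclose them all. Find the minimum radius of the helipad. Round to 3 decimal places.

By Welzl's lemma the MEC is supported by two points (diametrically opposite) or three points (on a circumcircle).
The minimum enclosing circle is determined by three boundary points: (-1, 4), (-2, -5), (6, 1).
Their circumcentre is (12/11, -26/33) with r² = 29725/1089.
The farthest remaining point (4, 0) is at distance² 9892/1089 ≤ 29725/1089.
r = √(29725/1089) ≈ 5.225.

5.225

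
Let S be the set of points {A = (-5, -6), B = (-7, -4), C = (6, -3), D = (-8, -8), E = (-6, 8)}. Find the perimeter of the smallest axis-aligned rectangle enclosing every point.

Width = max x − min x = 6 − (-8) = 14.
Height = max y − min y = 8 − (-8) = 16.
Perimeter = 2(14 + 16) = 60.

60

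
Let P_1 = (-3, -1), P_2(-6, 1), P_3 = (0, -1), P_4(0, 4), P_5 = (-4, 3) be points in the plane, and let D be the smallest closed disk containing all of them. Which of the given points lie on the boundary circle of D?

A smallest enclosing disk is always determined by at most three of the input points on its boundary.
The minimum enclosing circle is determined by three boundary points: P_2, P_3, P_4.
Their circumcentre is (-2.5, 1.5) with r² = 12.5.
The farthest remaining point P_1 is at distance² 6.5 ≤ 12.5.
The points at distance exactly r from the centre are P_2, P_3, P_4 — 3 points.

P_2, P_3, P_4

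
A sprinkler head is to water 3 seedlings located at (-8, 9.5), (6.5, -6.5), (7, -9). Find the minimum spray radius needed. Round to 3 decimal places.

11.909

Call the three points A, B, C in the order given.
Side lengths²: AB² = 466.25, AC² = 567.25, BC² = 6.5.
Since AC² = 567.25 ≥ 466.25 + 6.5 = 472.75, the angle opposite AC is not acute, so the smallest enclosing circle has AC as diameter.
Centre = midpoint of AC = (-0.5, 0.25), r² = 567.25/4 = 141.8125.
r = √(141.8125) ≈ 11.909.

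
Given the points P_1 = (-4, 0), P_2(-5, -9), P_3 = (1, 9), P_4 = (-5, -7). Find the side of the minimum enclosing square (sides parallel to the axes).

The bounding box has width 6 and height 18.
An axis-aligned square enclosing the set must have side ≥ max(width, height).
So the minimum side is max(6, 18) = 18.

18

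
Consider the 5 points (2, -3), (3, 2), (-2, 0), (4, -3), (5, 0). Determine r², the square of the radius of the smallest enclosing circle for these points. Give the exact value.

The minimum enclosing circle is determined by three boundary points: (-2, 0), (4, -3), (5, 0).
Their circumcentre is (1.5, -0.5) with r² = 12.5.
The farthest remaining point (3, 2) is at distance² 8.5 ≤ 12.5.

12.5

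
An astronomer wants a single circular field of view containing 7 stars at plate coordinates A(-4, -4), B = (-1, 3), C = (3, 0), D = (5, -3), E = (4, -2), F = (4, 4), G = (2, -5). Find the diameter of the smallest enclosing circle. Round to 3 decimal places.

11.319

A smallest enclosing disk is always determined by at most three of the input points on its boundary.
The minimum enclosing circle is determined by three boundary points: A, D, F.
Their circumcentre is (0.125, -0.125) with r² = 32.03125.
The farthest remaining point G is at distance² 27.28125 ≤ 32.03125.
Diameter = 2r = 2√(32.03125) ≈ 11.319.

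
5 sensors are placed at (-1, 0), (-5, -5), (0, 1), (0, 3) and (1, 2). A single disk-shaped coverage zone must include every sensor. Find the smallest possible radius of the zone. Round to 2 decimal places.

The minimum enclosing circle of a finite set is fixed by two of the points (as a diameter) or three (as a circumcircle).
The farthest pair is (-5, -5)–(0, 3) with squared distance 89. The circle on this segment as diameter has centre (-2.5, -1) and r² = 89/4 = 22.25.
Check (-1, 0): distance² to centre = 3.25 ≤ 22.25, so it lies inside.
All remaining points lie in this disk, and no smaller disk contains both endpoints, so this is the minimum enclosing circle.
r = √(22.25) ≈ 4.72.

4.72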